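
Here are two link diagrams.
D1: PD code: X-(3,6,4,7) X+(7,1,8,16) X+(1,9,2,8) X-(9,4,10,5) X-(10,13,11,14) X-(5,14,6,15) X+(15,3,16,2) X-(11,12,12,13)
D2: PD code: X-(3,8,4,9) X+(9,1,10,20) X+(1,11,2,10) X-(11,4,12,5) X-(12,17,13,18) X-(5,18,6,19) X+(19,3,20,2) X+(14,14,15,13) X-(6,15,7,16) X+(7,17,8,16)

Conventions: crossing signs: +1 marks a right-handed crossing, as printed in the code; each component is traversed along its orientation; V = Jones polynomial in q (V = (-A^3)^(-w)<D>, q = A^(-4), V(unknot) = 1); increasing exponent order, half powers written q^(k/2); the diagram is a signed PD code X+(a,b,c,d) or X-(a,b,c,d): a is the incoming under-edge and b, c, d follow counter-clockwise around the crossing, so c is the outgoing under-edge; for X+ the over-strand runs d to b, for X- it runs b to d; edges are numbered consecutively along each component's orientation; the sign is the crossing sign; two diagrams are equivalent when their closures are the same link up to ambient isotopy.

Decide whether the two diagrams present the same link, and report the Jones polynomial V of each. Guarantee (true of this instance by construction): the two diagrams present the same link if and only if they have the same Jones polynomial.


equivalent: yes
D1 (bracket -A^-18 + 2A^-14 - 2A^-10 + 3A^-6 - 2A^-2 + 2A^2 - A^6; 8 crossings at w = -2): V = -q^-3 + 2q^-2 - 2q^-1 + 3 - 2q + 2q^2 - q^3
V(D2) = -q^-3 + 2q^-2 - 2q^-1 + 3 - 2q + 2q^2 - q^3  (w 0, c 10, <D> = -A^-12 + 2A^-8 - 2A^-4 + 3 - 2A^4 + 2A^8 - A^12)
key observation: Reidemeister moves carry D1 (8 crossings) to D2 (10)


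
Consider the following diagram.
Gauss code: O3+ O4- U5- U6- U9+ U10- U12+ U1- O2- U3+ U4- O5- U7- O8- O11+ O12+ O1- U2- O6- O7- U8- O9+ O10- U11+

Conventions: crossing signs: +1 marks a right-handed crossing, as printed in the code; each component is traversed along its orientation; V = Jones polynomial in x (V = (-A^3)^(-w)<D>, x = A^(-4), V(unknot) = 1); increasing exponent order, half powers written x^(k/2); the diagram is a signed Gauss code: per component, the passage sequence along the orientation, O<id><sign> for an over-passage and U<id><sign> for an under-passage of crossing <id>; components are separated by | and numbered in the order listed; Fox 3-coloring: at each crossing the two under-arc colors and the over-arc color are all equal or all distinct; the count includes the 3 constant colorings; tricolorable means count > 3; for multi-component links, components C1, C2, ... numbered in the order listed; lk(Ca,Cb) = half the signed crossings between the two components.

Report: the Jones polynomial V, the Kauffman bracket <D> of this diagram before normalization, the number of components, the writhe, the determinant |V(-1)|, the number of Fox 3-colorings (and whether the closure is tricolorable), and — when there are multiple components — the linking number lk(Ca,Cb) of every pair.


Jones polynomial: V(x) = -x^-4 + x^-3 + x^-1
<D> = A^-8 + 1 - A^4; writhe -4
components 1, writhe -4 (12 crossings)
3-colorings: 9 of 3^12, det 3 — tricolorable
note: w = -4 (over 12 crossings) is diagram-only; (-A^3)^(4) removes it from V


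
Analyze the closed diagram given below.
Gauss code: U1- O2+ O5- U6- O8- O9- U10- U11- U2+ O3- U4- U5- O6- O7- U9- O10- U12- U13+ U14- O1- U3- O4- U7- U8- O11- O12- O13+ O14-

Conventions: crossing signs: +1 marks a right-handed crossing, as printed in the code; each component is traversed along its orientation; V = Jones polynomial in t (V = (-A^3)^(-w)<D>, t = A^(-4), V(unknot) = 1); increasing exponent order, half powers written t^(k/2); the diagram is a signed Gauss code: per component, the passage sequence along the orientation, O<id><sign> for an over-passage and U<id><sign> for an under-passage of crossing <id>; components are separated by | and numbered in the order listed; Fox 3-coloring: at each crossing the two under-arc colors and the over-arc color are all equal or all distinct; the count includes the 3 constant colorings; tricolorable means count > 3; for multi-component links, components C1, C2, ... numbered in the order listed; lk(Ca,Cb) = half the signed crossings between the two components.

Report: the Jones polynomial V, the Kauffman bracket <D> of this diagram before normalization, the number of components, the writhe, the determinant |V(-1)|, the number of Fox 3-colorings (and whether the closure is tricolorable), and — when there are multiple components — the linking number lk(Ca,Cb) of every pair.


V = -t^-12 + t^-11 - t^-10 + t^-9 - t^-8 + t^-6 + t^-4
<D> = A^-14 + A^-6 - A^2 + A^6 - A^10 + A^14 - A^18 (w = -10)
1 component over 14 crossings, w = -10
9 Fox colorings among 3^14, |V(-1)| = 3: tricolorable
why: the span of V is 8, forcing >= 8 crossings in any diagram


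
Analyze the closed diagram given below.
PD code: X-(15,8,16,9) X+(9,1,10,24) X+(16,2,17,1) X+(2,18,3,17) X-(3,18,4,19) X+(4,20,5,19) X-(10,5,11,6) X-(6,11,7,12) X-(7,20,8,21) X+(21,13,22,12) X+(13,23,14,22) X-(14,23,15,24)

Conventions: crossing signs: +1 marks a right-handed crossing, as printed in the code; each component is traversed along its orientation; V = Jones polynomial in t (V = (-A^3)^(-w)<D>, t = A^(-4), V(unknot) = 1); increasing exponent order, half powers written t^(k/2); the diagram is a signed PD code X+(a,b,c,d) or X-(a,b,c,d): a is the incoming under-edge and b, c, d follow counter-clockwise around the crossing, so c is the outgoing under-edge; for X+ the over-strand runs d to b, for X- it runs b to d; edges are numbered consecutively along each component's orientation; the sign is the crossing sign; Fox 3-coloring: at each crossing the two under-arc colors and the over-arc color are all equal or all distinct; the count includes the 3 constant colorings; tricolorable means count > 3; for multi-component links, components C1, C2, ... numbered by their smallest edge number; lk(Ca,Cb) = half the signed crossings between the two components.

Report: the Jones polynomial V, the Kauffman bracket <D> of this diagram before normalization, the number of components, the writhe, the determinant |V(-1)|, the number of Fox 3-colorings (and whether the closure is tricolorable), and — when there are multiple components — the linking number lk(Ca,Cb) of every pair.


V = -t^-3 + 2t^-2 - 2t^-1 + 3 - 2t + 2t^2 - t^3
<D> = -A^-12 + 2A^-8 - 2A^-4 + 3 - 2A^4 + 2A^8 - A^12 (w = 0)
1 component over 12 crossings, w = 0
3 Fox colorings among 3^12, |V(-1)| = 13: not tricolorable
why: det 13 = |V(-1)|; not divisible by 3, so not tricolorable


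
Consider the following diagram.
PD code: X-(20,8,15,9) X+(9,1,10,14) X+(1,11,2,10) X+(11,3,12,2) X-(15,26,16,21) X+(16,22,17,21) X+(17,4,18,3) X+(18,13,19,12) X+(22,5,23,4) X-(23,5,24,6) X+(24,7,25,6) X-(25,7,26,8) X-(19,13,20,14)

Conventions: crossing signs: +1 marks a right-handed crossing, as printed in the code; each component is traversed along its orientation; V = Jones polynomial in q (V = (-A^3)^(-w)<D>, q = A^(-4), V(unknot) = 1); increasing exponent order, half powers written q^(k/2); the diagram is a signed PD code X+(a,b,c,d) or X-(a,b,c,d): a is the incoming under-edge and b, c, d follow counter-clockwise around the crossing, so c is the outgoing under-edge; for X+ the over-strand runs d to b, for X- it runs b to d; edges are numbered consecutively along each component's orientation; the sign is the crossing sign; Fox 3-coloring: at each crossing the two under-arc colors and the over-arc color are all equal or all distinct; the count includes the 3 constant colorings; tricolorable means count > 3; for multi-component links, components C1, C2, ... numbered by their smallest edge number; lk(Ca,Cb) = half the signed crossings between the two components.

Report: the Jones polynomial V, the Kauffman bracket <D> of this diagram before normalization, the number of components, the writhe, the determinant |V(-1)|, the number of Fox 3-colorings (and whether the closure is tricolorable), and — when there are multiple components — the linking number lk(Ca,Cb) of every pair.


V = 1 + 2q + 2q^2 + q^3 - q^4 - q^5
<D> = A^-11 + A^-7 - A^-3 - 2A - 2A^5 - A^9 (w = +3)
3 components over 13 crossings, w = +3
lk(C1,C2): 0
lk(C1,C3) = 0
linking number lk(C2,C3) = 0
81 Fox colorings among 3^13, |V(-1)| = 0: tricolorable
why: summing lk over 3 pairs gives 0


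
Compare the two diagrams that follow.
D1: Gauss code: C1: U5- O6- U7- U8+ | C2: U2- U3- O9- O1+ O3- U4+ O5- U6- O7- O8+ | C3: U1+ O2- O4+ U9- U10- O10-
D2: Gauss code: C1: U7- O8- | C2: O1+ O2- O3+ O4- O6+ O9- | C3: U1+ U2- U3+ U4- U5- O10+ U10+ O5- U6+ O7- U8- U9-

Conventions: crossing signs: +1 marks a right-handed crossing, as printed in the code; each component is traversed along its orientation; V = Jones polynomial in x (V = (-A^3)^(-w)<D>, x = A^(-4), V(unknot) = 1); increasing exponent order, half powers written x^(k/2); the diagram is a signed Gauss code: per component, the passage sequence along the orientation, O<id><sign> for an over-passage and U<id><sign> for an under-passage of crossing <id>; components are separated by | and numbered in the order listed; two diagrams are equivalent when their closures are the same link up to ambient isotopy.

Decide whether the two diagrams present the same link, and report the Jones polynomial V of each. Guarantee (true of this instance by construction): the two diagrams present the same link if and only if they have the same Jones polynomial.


equivalent: yes
D1 (bracket A^-12 + A^-8 + A^-4 + 1; 10 crossings at w = -4): V = x^-3 + x^-2 + x^-1 + 1
D2 (bracket A^-6 + A^-2 + A^2 + A^6; 10 crossings at w = -2): V = x^-3 + x^-2 + x^-1 + 1
key observation: all 2 diagrams share one V(x), hence one class


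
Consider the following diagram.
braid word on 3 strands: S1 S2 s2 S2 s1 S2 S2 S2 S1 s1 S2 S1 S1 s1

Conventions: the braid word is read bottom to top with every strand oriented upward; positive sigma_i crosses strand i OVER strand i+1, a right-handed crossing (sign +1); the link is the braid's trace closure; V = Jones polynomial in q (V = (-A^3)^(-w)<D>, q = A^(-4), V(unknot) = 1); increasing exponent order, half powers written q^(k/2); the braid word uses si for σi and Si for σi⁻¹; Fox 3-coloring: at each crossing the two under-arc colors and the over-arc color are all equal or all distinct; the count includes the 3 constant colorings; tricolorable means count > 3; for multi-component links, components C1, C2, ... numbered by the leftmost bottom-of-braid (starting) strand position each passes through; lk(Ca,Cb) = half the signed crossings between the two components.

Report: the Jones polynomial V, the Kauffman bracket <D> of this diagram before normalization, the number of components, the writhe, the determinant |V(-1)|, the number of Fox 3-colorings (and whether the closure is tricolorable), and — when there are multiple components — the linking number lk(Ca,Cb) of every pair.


V(q) = -q^-9 + q^-8 - 2q^-7 + 3q^-6 - 2q^-5 + 2q^-4 - q^-3 + q^-2
bracket: A^-10 - A^-6 + 2A^-2 - 2A^2 + 3A^6 - 2A^10 + A^14 - A^18, w = -6
1 component, writhe -6, over 14 crossings
det 13, colorings 3 of 3^14 — not tricolorable
observation: the word shrinks to σ1⁻¹ σ2⁻¹ σ1 σ2⁻¹ σ2⁻¹ σ2⁻¹ σ2⁻¹ σ1⁻¹ after cancelling


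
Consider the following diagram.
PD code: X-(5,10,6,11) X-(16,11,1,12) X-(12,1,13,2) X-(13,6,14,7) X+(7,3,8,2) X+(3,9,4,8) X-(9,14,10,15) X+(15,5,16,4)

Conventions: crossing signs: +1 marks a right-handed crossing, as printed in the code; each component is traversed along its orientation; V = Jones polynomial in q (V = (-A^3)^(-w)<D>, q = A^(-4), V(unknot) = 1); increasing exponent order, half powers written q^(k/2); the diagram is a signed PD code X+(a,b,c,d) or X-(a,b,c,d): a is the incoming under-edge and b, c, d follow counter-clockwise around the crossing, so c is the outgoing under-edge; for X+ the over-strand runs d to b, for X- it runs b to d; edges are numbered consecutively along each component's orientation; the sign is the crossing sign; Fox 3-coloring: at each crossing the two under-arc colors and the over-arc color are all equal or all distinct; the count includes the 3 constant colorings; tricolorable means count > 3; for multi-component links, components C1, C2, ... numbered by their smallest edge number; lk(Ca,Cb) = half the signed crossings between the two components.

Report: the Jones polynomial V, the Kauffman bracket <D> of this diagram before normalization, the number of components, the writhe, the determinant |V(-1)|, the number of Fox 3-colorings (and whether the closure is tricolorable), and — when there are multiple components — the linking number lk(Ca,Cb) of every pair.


V(q) = -q^-5 + q^-4 - q^-3 + 2q^-2 - q^-1 + 2 - q
bracket: -A^-10 + 2A^-6 - A^-2 + 2A^2 - A^6 + A^10 - A^14, w = -2
1 component, writhe -2, over 8 crossings
det 9, colorings 9 of 3^8 — tricolorable
observation: w = -2 shifts under R1 moves; the (-A^3)^(2) factor cancels that in V


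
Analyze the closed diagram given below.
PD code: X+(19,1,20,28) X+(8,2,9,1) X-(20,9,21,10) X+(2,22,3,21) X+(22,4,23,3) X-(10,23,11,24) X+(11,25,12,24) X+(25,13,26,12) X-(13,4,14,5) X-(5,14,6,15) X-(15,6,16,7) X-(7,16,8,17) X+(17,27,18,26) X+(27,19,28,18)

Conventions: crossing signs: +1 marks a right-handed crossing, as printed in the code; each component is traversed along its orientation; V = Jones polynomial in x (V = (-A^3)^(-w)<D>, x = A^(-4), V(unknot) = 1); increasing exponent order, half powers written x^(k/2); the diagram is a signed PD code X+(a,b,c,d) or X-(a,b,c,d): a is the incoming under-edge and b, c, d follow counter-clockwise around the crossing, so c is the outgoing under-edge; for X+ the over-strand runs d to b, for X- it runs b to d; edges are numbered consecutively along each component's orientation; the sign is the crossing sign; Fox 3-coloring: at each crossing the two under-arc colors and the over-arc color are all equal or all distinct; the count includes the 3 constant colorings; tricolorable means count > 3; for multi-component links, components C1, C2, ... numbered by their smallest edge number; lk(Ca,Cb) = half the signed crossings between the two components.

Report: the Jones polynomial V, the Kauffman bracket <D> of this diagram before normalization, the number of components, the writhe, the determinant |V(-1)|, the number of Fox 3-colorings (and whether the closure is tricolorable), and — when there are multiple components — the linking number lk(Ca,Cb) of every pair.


Jones polynomial: V(x) = -x^-3 + 2x^-2 - 4x^-1 + 6 - 6x + 8x^2 - 6x^3 + 5x^4 - 4x^5 + 2x^6 - x^7
<D> = -A^-22 + 2A^-18 - 4A^-14 + 5A^-10 - 6A^-6 + 8A^-2 - 6A^2 + 6A^6 - 4A^10 + 2A^14 - A^18; writhe +2
components 1, writhe +2 (14 crossings)
3-colorings: 9 of 3^14, det 45 — tricolorable
note: V spans 10 powers of x: at least 10 crossings in any diagram


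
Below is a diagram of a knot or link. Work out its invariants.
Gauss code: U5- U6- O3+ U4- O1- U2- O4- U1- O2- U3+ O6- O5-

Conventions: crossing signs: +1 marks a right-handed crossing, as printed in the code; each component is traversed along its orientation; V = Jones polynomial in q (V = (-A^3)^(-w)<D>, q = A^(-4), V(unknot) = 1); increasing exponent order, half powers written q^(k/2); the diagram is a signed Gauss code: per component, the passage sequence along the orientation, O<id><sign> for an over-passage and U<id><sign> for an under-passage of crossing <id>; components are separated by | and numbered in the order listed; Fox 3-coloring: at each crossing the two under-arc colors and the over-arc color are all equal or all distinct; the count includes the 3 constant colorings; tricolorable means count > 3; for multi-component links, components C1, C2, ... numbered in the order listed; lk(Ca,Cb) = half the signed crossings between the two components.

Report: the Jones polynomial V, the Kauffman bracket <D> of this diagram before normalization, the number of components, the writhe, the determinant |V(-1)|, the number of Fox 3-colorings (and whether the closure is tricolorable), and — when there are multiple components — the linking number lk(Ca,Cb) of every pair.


Jones polynomial: V(q) = -q^-4 + q^-3 + q^-1
<D> = A^-8 + 1 - A^4; writhe -4
components 1, writhe -4 (6 crossings)
3-colorings: 9 of 3^6, det 3 — tricolorable
note: det 3 = |V(-1)|; divisible by 3, so tricolorable


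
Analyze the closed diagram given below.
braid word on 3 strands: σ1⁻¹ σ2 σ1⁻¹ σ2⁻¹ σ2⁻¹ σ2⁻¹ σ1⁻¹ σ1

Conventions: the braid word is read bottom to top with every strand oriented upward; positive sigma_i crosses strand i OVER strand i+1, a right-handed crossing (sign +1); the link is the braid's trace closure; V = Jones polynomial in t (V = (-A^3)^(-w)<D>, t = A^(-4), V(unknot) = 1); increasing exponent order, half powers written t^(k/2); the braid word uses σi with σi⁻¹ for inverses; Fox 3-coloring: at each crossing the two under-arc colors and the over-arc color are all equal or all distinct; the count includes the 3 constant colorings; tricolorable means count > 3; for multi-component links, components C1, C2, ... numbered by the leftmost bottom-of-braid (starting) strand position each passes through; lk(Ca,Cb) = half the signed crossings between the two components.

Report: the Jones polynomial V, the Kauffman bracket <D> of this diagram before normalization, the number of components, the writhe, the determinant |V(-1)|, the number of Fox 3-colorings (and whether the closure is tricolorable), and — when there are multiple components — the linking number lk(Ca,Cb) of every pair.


V(t) = -t^-6 + t^-5 - t^-4 + 2t^-3 - t^-2 + t^-1
bracket: A^-8 - A^-4 + 2 - A^4 + A^8 - A^12, w = -4
1 component, writhe -4, over 8 crossings
det 7, colorings 3 of 3^8 — not tricolorable
observation: V spans 5 powers of t: at least 5 crossings in any diagram


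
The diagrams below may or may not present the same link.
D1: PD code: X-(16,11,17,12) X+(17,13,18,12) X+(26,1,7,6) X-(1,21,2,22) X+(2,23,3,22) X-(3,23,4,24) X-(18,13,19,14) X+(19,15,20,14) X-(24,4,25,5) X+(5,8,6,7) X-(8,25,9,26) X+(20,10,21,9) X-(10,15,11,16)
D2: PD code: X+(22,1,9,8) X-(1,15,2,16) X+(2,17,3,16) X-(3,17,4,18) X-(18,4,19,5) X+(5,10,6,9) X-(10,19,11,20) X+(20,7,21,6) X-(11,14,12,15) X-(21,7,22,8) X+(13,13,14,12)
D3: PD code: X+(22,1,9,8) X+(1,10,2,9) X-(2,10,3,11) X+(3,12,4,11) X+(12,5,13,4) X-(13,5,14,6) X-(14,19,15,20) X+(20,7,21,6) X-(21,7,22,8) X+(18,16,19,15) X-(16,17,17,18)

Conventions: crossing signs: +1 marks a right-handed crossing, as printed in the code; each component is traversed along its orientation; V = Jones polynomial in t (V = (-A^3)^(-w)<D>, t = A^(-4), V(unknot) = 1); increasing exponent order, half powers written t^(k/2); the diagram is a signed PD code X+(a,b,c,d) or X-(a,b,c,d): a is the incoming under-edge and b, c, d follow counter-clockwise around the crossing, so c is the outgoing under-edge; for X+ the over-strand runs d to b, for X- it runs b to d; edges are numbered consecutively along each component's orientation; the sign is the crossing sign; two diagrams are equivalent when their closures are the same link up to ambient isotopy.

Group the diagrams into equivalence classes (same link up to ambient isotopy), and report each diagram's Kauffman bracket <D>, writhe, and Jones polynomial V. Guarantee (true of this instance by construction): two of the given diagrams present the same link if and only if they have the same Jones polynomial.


grouping into links: {D1, D2} | {D3}
V(D1) = t^(-7/2) - 2t^(-5/2) + t^(-3/2) - 2t^(-1/2) + t^(1/2) - t^(3/2)  (w -1, c 13, <D> = A^-9 - A^-5 + 2A^-1 - A^3 + 2A^7 - A^11)
D2 (bracket A^-9 - A^-5 + 2A^-1 - A^3 + 2A^7 - A^11; 11 crossings at w = -1): V = t^(-7/2) - 2t^(-5/2) + t^(-3/2) - 2t^(-1/2) + t^(1/2) - t^(3/2)
D3 (bracket A^-7 + A; 11 crossings at w = +1): V = -t^(1/2) - t^(5/2)
why: comparing 3 Jones polynomials yields 2 groups


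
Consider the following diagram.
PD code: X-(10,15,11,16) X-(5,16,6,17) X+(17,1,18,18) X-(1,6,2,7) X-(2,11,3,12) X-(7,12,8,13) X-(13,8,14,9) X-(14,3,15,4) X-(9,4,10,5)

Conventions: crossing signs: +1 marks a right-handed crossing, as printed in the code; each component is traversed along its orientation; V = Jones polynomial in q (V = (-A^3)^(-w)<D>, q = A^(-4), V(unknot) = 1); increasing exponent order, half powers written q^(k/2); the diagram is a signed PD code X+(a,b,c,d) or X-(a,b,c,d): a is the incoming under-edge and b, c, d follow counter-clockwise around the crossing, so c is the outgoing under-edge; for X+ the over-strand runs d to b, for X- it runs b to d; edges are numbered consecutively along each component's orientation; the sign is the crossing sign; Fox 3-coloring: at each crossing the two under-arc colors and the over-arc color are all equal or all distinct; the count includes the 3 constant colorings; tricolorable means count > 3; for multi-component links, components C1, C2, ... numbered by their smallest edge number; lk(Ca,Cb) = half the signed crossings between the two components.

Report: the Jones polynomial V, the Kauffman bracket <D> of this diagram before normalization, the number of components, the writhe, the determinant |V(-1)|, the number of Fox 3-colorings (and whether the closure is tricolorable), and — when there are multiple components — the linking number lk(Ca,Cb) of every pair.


V = -q^-8 + q^-5 + q^-3
<D> = -A^-9 - A^-1 + A^11 (w = -7)
1 component over 9 crossings, w = -7
9 Fox colorings among 3^9, |V(-1)| = 3: tricolorable
why: the span of V is 5, forcing >= 5 crossings in any diagram


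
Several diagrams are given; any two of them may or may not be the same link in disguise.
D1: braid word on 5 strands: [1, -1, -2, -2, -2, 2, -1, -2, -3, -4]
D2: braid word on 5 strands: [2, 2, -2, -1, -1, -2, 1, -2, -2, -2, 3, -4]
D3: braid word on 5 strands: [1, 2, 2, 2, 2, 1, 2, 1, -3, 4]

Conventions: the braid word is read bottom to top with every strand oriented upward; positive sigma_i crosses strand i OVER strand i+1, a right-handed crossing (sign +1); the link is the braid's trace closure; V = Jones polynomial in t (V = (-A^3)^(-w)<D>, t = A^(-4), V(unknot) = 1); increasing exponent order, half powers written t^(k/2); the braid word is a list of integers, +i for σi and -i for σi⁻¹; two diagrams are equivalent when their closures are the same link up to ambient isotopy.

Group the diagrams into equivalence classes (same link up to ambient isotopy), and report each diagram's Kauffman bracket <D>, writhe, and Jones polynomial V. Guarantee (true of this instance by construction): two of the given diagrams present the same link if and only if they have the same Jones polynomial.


equivalence classes: {D1} | {D2} | {D3}
D1 (bracket A^-14 + A^-6 - A^-2; 10 crossings at w = -6): V = -t^-4 + t^-3 + t^-1
D2 (bracket A^-8 - A^-4 + 2 - A^4 + A^8 - A^12; 12 crossings at w = -4): V = -t^-6 + t^-5 - t^-4 + 2t^-3 - t^-2 + t^-1
V(D3) = t^3 + t^5 - t^6 + t^7 - t^8 + t^9 - t^10  (w +8, c 10, <D> = -A^-16 + A^-12 - A^-8 + A^-4 - 1 + A^4 + A^12)
observation: 3 values of V(t) split the 3 diagrams


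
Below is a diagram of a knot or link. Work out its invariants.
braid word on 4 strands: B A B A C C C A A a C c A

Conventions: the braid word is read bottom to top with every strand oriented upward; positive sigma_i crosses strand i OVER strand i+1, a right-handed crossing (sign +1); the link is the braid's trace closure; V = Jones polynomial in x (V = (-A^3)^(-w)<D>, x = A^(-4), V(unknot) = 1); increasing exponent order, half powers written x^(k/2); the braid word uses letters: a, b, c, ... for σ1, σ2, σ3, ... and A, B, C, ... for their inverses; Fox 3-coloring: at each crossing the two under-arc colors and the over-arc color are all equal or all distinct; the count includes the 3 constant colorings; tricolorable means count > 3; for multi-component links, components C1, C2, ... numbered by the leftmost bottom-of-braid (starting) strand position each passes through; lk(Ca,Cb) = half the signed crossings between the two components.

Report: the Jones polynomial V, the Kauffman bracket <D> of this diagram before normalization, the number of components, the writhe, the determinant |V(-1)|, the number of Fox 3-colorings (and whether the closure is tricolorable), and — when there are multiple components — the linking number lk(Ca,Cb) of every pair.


V = x^-11 - 2x^-10 + 2x^-9 - 3x^-8 + 2x^-7 - 2x^-6 + 2x^-5 + x^-3
<D> = -A^-15 - 2A^-7 + 2A^-3 - 2A + 3A^5 - 2A^9 + 2A^13 - A^17 (w = -9)
1 component over 13 crossings, w = -9
9 Fox colorings among 3^13, |V(-1)| = 15: tricolorable
why: det 15 = |V(-1)|; divisible by 3, so tricolorable


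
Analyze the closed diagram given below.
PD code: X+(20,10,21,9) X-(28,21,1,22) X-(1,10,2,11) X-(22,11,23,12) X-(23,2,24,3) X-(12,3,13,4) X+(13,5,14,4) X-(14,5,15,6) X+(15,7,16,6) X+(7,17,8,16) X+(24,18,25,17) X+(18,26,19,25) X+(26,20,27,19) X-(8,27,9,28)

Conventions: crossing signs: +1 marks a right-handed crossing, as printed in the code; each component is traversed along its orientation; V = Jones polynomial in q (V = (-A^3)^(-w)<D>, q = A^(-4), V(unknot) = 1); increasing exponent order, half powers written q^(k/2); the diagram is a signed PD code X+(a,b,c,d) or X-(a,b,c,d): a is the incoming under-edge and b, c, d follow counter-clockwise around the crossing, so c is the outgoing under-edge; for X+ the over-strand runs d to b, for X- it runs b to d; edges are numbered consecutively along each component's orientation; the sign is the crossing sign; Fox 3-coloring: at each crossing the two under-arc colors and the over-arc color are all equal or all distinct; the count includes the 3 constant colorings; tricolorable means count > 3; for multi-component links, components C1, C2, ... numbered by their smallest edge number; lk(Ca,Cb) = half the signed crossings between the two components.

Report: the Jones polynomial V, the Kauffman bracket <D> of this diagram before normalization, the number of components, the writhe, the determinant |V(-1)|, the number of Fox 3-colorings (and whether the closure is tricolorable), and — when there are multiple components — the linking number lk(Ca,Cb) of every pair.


V = -q^-3 + 2q^-2 - 2q^-1 + 3 - 2q + 2q^2 - q^3
<D> = -A^-12 + 2A^-8 - 2A^-4 + 3 - 2A^4 + 2A^8 - A^12 (w = 0)
1 component over 14 crossings, w = 0
3 Fox colorings among 3^14, |V(-1)| = 13: not tricolorable
why: the span of V is 6, forcing >= 6 crossings in any diagram


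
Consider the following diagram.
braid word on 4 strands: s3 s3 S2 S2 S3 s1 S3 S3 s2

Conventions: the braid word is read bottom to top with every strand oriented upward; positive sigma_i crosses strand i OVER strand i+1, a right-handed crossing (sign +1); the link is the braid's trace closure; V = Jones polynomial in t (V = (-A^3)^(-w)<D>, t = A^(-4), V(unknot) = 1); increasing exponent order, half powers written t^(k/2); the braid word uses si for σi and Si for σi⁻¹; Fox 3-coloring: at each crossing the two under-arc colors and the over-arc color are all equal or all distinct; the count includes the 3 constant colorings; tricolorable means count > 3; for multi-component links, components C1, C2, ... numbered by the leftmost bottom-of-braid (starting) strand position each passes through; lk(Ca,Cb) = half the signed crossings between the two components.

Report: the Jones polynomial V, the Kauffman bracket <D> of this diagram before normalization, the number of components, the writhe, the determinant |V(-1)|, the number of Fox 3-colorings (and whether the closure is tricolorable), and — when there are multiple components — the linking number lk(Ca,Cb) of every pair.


V = t^-5 - 2t^-4 + 2t^-3 - 2t^-2 + 2t^-1 - 1 + t
<D> = -A^-7 + A^-3 - 2A + 2A^5 - 2A^9 + 2A^13 - A^17 (w = -1)
1 component over 9 crossings, w = -1
3 Fox colorings among 3^9, |V(-1)| = 11: not tricolorable
why: V spans 6 powers of t: at least 6 crossings in any diagram


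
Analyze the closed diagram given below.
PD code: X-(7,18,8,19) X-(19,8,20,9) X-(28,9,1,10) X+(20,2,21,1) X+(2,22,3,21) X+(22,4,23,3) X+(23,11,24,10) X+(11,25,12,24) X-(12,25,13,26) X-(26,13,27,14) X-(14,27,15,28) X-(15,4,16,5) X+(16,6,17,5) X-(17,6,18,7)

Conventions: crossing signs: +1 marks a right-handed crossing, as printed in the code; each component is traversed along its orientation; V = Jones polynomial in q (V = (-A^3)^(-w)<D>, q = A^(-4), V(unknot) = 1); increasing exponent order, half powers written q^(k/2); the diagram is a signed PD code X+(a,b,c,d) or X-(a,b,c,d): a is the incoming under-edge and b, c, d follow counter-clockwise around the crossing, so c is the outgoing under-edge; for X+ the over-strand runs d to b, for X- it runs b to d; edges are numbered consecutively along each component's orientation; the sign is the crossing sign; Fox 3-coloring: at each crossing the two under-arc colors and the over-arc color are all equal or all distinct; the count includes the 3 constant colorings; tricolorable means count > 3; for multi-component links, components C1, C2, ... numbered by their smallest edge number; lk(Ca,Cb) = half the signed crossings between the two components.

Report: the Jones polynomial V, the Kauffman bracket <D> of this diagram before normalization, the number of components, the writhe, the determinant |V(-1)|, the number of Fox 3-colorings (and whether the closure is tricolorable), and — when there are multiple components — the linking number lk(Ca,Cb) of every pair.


Jones polynomial: V(q) = -q^-5 + q^-4 - q^-3 + 2q^-2 - q^-1 + 2 - q
<D> = -A^-10 + 2A^-6 - A^-2 + 2A^2 - A^6 + A^10 - A^14; writhe -2
components 1, writhe -2 (14 crossings)
3-colorings: 9 of 3^14, det 9 — tricolorable
note: |V(-1)| = 9: so tricolorable, since 3 divides 9


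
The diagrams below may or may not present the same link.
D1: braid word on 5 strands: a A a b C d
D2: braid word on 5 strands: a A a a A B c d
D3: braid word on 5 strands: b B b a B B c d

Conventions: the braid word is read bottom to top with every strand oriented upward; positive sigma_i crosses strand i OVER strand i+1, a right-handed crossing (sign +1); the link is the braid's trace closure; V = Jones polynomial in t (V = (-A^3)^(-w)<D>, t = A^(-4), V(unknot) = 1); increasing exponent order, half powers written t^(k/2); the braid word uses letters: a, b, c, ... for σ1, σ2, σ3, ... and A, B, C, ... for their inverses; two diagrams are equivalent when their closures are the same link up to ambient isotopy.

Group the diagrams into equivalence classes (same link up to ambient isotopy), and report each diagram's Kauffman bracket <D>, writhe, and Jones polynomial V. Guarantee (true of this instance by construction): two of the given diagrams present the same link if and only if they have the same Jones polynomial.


grouping into links: {D1, D2, D3}
V(D1) = 1  (w +2, c 6, <D> = A^6)
D2 (bracket A^6; 8 crossings at w = +2): V = 1
V(D3) = 1  [8 crossings, <D> = A^6, w = +2]
why: one V(t) for all 3 diagrams — one class (guaranteed)


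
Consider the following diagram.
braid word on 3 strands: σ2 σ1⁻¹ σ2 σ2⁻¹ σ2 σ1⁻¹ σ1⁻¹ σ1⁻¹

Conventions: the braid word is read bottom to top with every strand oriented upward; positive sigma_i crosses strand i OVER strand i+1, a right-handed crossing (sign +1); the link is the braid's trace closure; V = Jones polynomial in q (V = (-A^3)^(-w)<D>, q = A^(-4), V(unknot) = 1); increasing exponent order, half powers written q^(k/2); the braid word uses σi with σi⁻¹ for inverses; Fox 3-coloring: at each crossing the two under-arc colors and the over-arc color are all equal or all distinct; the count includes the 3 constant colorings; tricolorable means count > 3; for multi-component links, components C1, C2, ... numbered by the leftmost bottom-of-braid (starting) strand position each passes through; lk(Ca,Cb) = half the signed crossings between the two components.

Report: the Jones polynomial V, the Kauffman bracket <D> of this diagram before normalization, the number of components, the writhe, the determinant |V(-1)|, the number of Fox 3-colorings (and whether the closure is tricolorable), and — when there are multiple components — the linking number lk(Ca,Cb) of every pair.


V(q) = q^-5 - 2q^-4 + 2q^-3 - 2q^-2 + 2q^-1 - 1 + q
bracket: A^-10 - A^-6 + 2A^-2 - 2A^2 + 2A^6 - 2A^10 + A^14, w = -2
1 component, writhe -2, over 8 crossings
det 11, colorings 3 of 3^8 — not tricolorable
observation: |V(-1)| = 11: so not tricolorable, since 3 does not divide 11


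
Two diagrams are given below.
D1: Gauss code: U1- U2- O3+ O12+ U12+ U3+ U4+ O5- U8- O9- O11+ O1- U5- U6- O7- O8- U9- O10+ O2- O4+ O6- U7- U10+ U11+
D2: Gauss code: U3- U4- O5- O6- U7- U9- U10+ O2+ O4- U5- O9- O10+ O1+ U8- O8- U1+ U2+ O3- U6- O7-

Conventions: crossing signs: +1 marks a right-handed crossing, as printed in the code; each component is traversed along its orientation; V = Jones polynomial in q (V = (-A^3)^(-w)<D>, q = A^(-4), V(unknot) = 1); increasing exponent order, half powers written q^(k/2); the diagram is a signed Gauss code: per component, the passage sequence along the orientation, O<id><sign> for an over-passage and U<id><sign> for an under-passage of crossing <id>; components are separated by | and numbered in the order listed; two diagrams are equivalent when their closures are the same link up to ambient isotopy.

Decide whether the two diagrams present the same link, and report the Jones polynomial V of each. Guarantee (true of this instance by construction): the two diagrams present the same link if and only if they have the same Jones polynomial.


same link: yes
V(D1) = -q^-6 + q^-5 - q^-4 + 2q^-3 - q^-2 + q^-1  [12 crossings, <D> = A^-2 - A^2 + 2A^6 - A^10 + A^14 - A^18, w = -2]
V(D2) = -q^-6 + q^-5 - q^-4 + 2q^-3 - q^-2 + q^-1  [10 crossings, <D> = A^-8 - A^-4 + 2 - A^4 + A^8 - A^12, w = -4]
insight: all 2 diagrams share one V(q), hence one class


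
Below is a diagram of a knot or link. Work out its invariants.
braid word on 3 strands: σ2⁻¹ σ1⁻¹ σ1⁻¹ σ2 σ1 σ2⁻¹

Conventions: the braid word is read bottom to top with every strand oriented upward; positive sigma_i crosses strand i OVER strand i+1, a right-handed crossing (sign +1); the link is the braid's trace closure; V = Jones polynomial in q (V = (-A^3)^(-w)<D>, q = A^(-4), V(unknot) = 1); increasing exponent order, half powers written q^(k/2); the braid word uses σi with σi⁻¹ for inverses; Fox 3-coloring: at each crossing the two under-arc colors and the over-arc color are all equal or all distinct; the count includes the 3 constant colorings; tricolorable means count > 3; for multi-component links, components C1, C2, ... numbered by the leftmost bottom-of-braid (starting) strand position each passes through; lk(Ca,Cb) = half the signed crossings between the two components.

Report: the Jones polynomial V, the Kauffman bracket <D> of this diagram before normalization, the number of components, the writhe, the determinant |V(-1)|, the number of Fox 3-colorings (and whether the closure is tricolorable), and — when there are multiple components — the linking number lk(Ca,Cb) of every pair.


V = -q^-4 + q^-3 + q^-1
<D> = A^-2 + A^6 - A^10 (w = -2)
1 component over 6 crossings, w = -2
9 Fox colorings among 3^6, |V(-1)| = 3: tricolorable
why: det 3 = |V(-1)|; divisible by 3, so tricolorable


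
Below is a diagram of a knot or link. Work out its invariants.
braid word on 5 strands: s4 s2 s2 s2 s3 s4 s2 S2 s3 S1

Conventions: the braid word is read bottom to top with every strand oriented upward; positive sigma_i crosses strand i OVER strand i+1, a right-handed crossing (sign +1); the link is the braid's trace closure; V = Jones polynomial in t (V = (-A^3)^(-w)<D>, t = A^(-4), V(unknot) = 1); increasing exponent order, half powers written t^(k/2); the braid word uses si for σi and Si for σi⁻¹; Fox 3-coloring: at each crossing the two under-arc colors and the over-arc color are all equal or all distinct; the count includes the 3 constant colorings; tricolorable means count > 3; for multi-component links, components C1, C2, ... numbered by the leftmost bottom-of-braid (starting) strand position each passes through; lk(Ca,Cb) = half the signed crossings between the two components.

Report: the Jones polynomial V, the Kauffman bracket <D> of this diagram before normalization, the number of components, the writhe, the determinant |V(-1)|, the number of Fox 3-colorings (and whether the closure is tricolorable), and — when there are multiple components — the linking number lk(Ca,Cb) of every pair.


Jones polynomial: V(t) = t^2 + 2t^4 - 2t^5 + t^6 - 2t^7 + t^8
<D> = A^-14 - 2A^-10 + A^-6 - 2A^-2 + 2A^2 + A^10; writhe +6
components 1, writhe +6 (10 crossings)
3-colorings: 27 of 3^10, det 9 — tricolorable
note: w = +6 shifts under R1 moves; the (-A^3)^(-6) factor cancels that in V


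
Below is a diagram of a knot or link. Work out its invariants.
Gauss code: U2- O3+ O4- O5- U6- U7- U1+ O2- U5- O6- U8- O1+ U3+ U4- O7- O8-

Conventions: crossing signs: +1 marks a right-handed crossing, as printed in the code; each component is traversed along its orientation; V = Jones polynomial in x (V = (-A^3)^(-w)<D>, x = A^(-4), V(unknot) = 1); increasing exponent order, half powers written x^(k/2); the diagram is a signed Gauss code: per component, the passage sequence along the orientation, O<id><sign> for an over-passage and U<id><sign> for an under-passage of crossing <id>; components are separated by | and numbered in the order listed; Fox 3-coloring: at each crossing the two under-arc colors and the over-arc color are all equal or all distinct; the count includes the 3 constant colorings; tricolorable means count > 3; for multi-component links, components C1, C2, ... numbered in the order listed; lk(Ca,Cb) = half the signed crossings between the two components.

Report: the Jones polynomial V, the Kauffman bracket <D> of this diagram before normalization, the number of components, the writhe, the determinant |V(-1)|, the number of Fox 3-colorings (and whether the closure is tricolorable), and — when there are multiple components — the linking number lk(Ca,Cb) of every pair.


V = -x^-4 + x^-3 + x^-1
<D> = A^-8 + 1 - A^4 (w = -4)
1 component over 8 crossings, w = -4
9 Fox colorings among 3^8, |V(-1)| = 3: tricolorable
why: det 3 = |V(-1)|; divisible by 3, so tricolorable


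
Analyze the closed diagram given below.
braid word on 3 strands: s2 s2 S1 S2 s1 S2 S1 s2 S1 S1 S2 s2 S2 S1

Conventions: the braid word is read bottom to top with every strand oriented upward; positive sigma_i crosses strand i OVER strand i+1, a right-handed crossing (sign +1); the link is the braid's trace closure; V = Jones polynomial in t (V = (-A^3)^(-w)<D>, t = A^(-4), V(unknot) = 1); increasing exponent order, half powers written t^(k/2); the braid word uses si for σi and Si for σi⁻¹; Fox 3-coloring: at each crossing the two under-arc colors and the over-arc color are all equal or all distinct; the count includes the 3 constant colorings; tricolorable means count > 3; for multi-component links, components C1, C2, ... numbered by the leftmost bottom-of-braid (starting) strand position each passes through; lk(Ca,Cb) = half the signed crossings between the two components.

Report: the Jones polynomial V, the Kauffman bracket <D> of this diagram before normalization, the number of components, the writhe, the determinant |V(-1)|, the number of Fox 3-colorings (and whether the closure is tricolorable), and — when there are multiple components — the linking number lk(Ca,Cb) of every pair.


V = -t^-6 + t^-5 - t^-4 + 2t^-3 - t^-2 + t^-1
<D> = A^-8 - A^-4 + 2 - A^4 + A^8 - A^12 (w = -4)
1 component over 14 crossings, w = -4
3 Fox colorings among 3^14, |V(-1)| = 7: not tricolorable
why: w = -4 (over 14 crossings) is diagram-only; (-A^3)^(4) removes it from V


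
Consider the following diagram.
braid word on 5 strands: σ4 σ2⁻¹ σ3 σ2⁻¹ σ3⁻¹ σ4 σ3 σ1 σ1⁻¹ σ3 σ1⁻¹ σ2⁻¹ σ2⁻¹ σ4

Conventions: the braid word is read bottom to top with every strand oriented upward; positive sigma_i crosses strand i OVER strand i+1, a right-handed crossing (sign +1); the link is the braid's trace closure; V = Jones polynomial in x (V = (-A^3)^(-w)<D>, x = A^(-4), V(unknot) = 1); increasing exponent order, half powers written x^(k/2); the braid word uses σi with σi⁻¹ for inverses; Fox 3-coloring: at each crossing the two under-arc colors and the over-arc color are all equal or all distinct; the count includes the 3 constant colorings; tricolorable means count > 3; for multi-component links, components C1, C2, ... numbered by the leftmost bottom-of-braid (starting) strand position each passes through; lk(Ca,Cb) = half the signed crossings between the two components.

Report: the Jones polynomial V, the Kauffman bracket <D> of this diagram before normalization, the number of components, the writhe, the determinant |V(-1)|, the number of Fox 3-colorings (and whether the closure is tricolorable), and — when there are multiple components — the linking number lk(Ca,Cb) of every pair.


V(x) = x^-4 - 3x^-3 + 5x^-2 - 7x^-1 + 8 - 7x + 7x^2 - 4x^3 + 2x^4 - x^5
bracket: -A^-20 + 2A^-16 - 4A^-12 + 7A^-8 - 7A^-4 + 8 - 7A^4 + 5A^8 - 3A^12 + A^16, w = 0
1 component, writhe 0, over 14 crossings
det 45, colorings 9 of 3^14 — tricolorable
observation: the span of V is 9, forcing >= 9 crossings in any diagram
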